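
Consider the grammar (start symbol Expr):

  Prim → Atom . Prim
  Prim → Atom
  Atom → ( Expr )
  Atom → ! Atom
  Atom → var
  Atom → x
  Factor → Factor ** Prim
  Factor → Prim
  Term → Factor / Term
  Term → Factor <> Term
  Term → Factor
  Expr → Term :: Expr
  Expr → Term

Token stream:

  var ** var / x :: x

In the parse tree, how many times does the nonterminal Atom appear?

4

[Expr [Term [Factor [Factor [Prim [Atom var]]] ** [Prim [Atom var]]] / [Term [Factor [Prim [Atom x]]]]] :: [Expr [Term [Factor [Prim [Atom x]]]]]]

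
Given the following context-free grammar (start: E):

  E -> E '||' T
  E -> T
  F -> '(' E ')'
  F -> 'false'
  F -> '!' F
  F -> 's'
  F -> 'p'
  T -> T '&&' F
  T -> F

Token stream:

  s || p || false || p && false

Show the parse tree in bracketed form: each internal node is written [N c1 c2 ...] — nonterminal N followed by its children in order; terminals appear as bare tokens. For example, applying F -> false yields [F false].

[E [E [E [E [T [F s]]] || [T [F p]]] || [T [F false]]] || [T [T [F p]] && [F false]]]

E
E || T
E || T || T
E || T || T || T
T || T || T || T
F || T || T || T
s || T || T || T
s || F || T || T
s || p || T || T
s || p || F || T
s || p || false || T
s || p || false || T && F
s || p || false || F && F
s || p || false || p && F
s || p || false || p && false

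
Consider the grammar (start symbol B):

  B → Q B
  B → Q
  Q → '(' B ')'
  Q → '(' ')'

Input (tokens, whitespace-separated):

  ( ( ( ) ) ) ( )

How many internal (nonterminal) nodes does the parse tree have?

[B [Q ( [B [Q ( [B [Q ( )]] )]] )] [B [Q ( )]]]

8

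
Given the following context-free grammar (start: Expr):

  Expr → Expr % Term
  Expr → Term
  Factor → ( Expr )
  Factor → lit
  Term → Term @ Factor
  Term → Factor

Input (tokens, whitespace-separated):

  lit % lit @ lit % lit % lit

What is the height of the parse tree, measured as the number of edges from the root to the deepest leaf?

[Expr [Expr [Expr [Expr [Term [Factor lit]]] % [Term [Term [Factor lit]] @ [Factor lit]]] % [Term [Factor lit]]] % [Term [Factor lit]]]

6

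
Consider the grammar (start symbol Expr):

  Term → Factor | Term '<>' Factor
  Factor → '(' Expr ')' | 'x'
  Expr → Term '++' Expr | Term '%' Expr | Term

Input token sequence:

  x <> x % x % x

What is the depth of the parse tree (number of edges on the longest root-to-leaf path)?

[Expr [Term [Term [Factor x]] <> [Factor x]] % [Expr [Term [Factor x]] % [Expr [Term [Factor x]]]]]

5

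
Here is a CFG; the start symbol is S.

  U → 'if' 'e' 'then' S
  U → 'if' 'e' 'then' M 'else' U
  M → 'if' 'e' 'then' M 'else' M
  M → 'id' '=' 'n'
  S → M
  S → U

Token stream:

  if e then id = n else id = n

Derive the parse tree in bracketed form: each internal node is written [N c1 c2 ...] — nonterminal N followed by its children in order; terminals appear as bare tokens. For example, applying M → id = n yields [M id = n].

S
M
if e then M else M
if e then id = n else M
if e then id = n else id = n

[S [M if e then [M id = n] else [M id = n]]]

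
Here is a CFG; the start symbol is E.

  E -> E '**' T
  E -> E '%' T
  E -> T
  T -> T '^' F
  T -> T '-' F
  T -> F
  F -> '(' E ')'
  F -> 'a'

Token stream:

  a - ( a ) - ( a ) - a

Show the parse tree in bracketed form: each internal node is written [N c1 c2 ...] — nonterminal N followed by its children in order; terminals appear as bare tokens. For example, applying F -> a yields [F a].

E
T
T - F
T - F - F
T - F - F - F
F - F - F - F
a - F - F - F
a - ( E ) - F - F
a - ( T ) - F - F
a - ( F ) - F - F
a - ( a ) - F - F
a - ( a ) - ( E ) - F
a - ( a ) - ( T ) - F
a - ( a ) - ( F ) - F
a - ( a ) - ( a ) - F
a - ( a ) - ( a ) - a

[E [T [T [T [T [F a]] - [F ( [E [T [F a]]] )]] - [F ( [E [T [F a]]] )]] - [F a]]]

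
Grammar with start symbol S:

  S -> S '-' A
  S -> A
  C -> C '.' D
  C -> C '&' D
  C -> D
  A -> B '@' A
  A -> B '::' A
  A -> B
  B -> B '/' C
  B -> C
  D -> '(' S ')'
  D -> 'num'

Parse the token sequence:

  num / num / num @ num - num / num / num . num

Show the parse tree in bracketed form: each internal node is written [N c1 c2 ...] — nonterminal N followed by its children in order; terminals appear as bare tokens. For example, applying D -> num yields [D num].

[S [S [A [B [B [B [C [D num]]] / [C [D num]]] / [C [D num]]] @ [A [B [C [D num]]]]]] - [A [B [B [B [C [D num]]] / [C [D num]]] / [C [C [D num]] . [D num]]]]]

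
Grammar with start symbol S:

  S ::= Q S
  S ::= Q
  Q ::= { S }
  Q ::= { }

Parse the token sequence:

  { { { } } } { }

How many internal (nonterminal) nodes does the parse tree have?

8

[S [Q { [S [Q { [S [Q { }]] }]] }] [S [Q { }]]]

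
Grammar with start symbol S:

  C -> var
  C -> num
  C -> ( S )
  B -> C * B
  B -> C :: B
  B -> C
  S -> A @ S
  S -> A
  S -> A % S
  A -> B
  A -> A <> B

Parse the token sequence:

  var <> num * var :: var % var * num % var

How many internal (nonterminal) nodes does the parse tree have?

21

[S [A [A [B [C var]]] <> [B [C num] * [B [C var] :: [B [C var]]]]] % [S [A [B [C var] * [B [C num]]]] % [S [A [B [C var]]]]]]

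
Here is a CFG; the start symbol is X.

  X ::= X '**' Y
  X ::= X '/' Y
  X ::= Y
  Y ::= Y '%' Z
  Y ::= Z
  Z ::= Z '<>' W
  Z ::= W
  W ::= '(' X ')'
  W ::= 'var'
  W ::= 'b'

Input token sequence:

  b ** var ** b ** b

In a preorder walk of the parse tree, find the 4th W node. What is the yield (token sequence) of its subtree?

[X [X [X [X [Y [Z [W b]]]] ** [Y [Z [W var]]]] ** [Y [Z [W b]]]] ** [Y [Z [W b]]]]

b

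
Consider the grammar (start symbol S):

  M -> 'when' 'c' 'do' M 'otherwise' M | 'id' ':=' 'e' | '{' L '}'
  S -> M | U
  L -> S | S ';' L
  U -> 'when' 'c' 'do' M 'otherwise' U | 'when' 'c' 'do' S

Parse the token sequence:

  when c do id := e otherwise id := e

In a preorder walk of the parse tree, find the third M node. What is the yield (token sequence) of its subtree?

id := e

[S [M when c do [M id := e] otherwise [M id := e]]]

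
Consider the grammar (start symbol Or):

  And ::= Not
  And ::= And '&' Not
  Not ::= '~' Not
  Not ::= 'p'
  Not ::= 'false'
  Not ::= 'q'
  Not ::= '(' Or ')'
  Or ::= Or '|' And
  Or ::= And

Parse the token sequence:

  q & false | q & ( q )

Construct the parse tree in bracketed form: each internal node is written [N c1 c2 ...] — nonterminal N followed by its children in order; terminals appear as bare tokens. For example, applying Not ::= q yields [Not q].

Or
Or | And
And | And
And & Not | And
Not & Not | And
q & Not | And
q & false | And
q & false | And & Not
q & false | Not & Not
q & false | q & Not
q & false | q & ( Or )
q & false | q & ( And )
q & false | q & ( Not )
q & false | q & ( q )

[Or [Or [And [And [Not q]] & [Not false]]] | [And [And [Not q]] & [Not ( [Or [And [Not q]]] )]]]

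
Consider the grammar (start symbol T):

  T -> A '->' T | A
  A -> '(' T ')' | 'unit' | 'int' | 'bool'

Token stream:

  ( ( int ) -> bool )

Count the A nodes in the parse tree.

4

[T [A ( [T [A ( [T [A int]] )] -> [T [A bool]]] )]]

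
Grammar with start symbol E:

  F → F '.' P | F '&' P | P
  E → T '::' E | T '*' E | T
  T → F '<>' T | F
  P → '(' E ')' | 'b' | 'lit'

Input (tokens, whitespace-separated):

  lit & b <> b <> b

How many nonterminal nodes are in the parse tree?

[E [T [F [F [P lit]] & [P b]] <> [T [F [P b]] <> [T [F [P b]]]]]]

12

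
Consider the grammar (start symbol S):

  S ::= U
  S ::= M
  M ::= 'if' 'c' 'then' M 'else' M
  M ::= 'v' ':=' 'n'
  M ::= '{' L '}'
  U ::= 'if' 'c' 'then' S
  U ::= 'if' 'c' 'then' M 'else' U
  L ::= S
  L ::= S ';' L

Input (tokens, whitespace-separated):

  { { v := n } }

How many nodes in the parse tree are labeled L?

2

[S [M { [L [S [M { [L [S [M v := n]]] }]]] }]]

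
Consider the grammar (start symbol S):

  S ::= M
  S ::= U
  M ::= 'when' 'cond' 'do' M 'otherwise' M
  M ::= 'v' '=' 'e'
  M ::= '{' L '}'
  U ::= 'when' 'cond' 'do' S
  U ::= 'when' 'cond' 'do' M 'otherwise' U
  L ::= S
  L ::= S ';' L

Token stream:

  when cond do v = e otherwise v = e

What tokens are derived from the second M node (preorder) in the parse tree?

[S [M when cond do [M v = e] otherwise [M v = e]]]

v = e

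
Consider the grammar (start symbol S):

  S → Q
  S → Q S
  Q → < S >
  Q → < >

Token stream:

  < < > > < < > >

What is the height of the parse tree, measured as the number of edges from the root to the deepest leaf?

[S [Q < [S [Q < >]] >] [S [Q < [S [Q < >]] >]]]

5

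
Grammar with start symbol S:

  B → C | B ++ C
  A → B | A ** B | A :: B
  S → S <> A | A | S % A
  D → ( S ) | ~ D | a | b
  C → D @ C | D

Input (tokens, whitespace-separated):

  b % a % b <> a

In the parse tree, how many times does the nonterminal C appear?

[S [S [S [S [A [B [C [D b]]]]] % [A [B [C [D a]]]]] % [A [B [C [D b]]]]] <> [A [B [C [D a]]]]]

4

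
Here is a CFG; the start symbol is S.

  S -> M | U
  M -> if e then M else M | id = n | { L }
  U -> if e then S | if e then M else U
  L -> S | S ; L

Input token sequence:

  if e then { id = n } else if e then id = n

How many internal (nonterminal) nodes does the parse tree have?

9

[S [U if e then [M { [L [S [M id = n]]] }] else [U if e then [S [M id = n]]]]]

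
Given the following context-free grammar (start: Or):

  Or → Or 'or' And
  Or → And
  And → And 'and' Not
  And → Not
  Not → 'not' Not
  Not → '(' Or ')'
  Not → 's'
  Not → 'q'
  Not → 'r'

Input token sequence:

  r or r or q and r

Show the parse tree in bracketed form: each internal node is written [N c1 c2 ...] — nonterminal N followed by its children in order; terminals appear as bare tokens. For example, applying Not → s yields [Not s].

[Or [Or [Or [And [Not r]]] or [And [Not r]]] or [And [And [Not q]] and [Not r]]]

Or
Or or And
Or or And or And
And or And or And
Not or And or And
r or And or And
r or Not or And
r or r or And
r or r or And and Not
r or r or Not and Not
r or r or q and Not
r or r or q and r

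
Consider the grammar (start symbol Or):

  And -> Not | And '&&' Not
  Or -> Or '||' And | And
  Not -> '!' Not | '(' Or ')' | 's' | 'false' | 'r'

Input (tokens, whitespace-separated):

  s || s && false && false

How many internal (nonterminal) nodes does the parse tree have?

10

[Or [Or [And [Not s]]] || [And [And [And [Not s]] && [Not false]] && [Not false]]]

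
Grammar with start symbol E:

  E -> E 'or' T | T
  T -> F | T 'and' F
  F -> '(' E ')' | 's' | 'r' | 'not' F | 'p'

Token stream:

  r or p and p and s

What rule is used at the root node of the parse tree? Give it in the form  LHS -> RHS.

E -> E 'or' T

[E [E [T [F r]]] or [T [T [T [F p]] and [F p]] and [F s]]]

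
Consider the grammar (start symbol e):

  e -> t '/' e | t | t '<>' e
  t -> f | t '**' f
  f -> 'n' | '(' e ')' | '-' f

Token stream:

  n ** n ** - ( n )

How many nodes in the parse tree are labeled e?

2

[e [t [t [t [f n]] ** [f n]] ** [f - [f ( [e [t [f n]]] )]]]]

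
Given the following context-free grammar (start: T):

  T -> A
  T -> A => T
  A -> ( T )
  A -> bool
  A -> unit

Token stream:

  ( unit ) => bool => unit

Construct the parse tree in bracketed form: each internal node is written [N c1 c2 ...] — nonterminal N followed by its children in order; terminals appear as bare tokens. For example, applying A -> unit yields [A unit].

T
A => T
( T ) => T
( A ) => T
( unit ) => T
( unit ) => A => T
( unit ) => bool => T
( unit ) => bool => A
( unit ) => bool => unit

[T [A ( [T [A unit]] )] => [T [A bool] => [T [A unit]]]]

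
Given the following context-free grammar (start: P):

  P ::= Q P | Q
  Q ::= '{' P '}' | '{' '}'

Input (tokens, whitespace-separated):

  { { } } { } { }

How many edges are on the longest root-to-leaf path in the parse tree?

[P [Q { [P [Q { }]] }] [P [Q { }] [P [Q { }]]]]

4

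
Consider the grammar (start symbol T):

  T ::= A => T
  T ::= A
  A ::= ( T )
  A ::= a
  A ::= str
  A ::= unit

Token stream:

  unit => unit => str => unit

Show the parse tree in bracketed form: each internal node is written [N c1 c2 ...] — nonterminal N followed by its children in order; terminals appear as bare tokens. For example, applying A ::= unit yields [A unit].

[T [A unit] => [T [A unit] => [T [A str] => [T [A unit]]]]]

T
A => T
unit => T
unit => A => T
unit => unit => T
unit => unit => A => T
unit => unit => str => T
unit => unit => str => A
unit => unit => str => unit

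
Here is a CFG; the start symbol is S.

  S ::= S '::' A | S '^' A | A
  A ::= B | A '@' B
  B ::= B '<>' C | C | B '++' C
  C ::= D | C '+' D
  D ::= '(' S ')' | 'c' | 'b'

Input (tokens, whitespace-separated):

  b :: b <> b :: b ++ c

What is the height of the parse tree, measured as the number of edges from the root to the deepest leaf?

7

[S [S [S [A [B [C [D b]]]]] :: [A [B [B [C [D b]]] <> [C [D b]]]]] :: [A [B [B [C [D b]]] ++ [C [D c]]]]]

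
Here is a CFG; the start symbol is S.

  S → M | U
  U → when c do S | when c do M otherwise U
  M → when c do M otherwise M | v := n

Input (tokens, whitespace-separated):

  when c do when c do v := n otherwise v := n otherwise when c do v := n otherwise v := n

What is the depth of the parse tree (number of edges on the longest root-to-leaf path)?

4

[S [M when c do [M when c do [M v := n] otherwise [M v := n]] otherwise [M when c do [M v := n] otherwise [M v := n]]]]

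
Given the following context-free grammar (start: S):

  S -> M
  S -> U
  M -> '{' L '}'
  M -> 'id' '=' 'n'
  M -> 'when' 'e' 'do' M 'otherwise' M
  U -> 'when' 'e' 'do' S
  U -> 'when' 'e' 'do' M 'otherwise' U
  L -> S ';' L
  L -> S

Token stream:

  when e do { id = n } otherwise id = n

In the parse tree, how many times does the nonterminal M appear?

4

[S [M when e do [M { [L [S [M id = n]]] }] otherwise [M id = n]]]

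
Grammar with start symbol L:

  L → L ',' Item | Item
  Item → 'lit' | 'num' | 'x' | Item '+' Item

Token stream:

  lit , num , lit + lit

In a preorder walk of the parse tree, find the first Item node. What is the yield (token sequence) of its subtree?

[L [L [L [Item lit]] , [Item num]] , [Item [Item lit] + [Item lit]]]

lit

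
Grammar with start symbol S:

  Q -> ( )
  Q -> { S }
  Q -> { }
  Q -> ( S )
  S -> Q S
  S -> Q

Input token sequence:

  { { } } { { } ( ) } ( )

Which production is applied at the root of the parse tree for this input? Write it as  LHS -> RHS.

[S [Q { [S [Q { }]] }] [S [Q { [S [Q { }] [S [Q ( )]]] }] [S [Q ( )]]]]

S -> Q S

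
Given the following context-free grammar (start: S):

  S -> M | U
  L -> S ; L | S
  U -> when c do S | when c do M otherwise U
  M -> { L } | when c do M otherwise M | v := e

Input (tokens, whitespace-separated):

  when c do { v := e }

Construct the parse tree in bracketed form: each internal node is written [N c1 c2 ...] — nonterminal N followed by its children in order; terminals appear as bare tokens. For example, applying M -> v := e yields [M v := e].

[S [U when c do [S [M { [L [S [M v := e]]] }]]]]

S
U
when c do S
when c do M
when c do { L }
when c do { S }
when c do { M }
when c do { v := e }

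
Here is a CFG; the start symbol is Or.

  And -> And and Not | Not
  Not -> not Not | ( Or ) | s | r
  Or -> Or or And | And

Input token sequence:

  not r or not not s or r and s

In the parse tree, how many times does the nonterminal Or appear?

[Or [Or [Or [And [Not not [Not r]]]] or [And [Not not [Not not [Not s]]]]] or [And [And [Not r]] and [Not s]]]

3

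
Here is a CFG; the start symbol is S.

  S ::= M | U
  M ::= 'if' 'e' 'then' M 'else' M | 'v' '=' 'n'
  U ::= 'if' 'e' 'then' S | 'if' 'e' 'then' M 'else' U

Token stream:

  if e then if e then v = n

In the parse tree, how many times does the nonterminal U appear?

[S [U if e then [S [U if e then [S [M v = n]]]]]]

2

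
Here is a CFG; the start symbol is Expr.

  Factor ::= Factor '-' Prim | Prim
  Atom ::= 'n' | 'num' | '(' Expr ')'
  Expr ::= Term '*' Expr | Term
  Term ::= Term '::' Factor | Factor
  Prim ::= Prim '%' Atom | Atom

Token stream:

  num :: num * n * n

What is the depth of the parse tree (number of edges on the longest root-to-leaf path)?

[Expr [Term [Term [Factor [Prim [Atom num]]]] :: [Factor [Prim [Atom num]]]] * [Expr [Term [Factor [Prim [Atom n]]]] * [Expr [Term [Factor [Prim [Atom n]]]]]]]

7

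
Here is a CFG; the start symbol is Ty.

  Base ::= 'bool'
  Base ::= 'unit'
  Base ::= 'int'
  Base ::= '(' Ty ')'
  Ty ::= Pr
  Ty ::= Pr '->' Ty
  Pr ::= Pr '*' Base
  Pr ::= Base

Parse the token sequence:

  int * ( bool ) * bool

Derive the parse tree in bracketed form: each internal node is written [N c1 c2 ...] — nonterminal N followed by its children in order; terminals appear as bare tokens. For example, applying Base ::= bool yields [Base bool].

[Ty [Pr [Pr [Pr [Base int]] * [Base ( [Ty [Pr [Base bool]]] )]] * [Base bool]]]

Ty
Pr
Pr * Base
Pr * Base * Base
Base * Base * Base
int * Base * Base
int * ( Ty ) * Base
int * ( Pr ) * Base
int * ( Base ) * Base
int * ( bool ) * Base
int * ( bool ) * bool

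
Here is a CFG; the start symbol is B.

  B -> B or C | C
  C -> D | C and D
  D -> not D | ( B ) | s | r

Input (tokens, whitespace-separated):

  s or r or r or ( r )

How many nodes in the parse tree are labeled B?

[B [B [B [B [C [D s]]] or [C [D r]]] or [C [D r]]] or [C [D ( [B [C [D r]]] )]]]

5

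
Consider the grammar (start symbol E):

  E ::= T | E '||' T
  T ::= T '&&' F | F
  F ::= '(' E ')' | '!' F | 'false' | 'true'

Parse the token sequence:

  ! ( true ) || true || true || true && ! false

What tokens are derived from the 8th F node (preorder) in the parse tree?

false

[E [E [E [E [T [F ! [F ( [E [T [F true]]] )]]]] || [T [F true]]] || [T [F true]]] || [T [T [F true]] && [F ! [F false]]]]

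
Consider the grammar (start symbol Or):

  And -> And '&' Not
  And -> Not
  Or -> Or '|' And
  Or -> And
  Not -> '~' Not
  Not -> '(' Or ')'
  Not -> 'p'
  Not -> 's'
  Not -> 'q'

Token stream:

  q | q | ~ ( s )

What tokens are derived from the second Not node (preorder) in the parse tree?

q

[Or [Or [Or [And [Not q]]] | [And [Not q]]] | [And [Not ~ [Not ( [Or [And [Not s]]] )]]]]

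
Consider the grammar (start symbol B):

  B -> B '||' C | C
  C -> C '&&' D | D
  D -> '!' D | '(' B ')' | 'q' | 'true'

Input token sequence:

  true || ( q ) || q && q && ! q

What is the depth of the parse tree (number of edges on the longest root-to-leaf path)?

[B [B [B [C [D true]]] || [C [D ( [B [C [D q]]] )]]] || [C [C [C [D q]] && [D q]] && [D ! [D q]]]]

7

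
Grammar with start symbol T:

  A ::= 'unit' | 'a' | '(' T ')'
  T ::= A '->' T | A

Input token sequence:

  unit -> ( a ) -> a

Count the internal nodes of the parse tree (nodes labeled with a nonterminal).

8

[T [A unit] -> [T [A ( [T [A a]] )] -> [T [A a]]]]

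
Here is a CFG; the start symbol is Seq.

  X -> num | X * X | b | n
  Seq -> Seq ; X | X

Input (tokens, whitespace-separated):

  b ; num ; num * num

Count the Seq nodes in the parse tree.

[Seq [Seq [Seq [X b]] ; [X num]] ; [X [X num] * [X num]]]

3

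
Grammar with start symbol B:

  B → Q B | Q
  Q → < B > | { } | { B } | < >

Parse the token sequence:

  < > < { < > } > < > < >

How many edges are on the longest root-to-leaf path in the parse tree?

7

[B [Q < >] [B [Q < [B [Q { [B [Q < >]] }]] >] [B [Q < >] [B [Q < >]]]]]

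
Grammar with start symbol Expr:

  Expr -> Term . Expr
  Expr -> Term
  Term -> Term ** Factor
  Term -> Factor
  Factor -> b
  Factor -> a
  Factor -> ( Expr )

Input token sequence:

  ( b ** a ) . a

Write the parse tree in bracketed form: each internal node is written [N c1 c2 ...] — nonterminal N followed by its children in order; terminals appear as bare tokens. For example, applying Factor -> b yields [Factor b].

[Expr [Term [Factor ( [Expr [Term [Term [Factor b]] ** [Factor a]]] )]] . [Expr [Term [Factor a]]]]

Expr
Term . Expr
Factor . Expr
( Expr ) . Expr
( Term ) . Expr
( Term ** Factor ) . Expr
( Factor ** Factor ) . Expr
( b ** Factor ) . Expr
( b ** a ) . Expr
( b ** a ) . Term
( b ** a ) . Factor
( b ** a ) . a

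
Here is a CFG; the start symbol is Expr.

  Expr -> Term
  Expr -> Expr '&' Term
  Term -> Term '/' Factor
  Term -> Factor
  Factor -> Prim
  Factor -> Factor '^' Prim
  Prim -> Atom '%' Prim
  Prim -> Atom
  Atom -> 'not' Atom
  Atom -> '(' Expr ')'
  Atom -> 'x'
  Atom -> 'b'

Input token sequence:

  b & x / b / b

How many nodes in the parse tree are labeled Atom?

[Expr [Expr [Term [Factor [Prim [Atom b]]]]] & [Term [Term [Term [Factor [Prim [Atom x]]]] / [Factor [Prim [Atom b]]]] / [Factor [Prim [Atom b]]]]]

4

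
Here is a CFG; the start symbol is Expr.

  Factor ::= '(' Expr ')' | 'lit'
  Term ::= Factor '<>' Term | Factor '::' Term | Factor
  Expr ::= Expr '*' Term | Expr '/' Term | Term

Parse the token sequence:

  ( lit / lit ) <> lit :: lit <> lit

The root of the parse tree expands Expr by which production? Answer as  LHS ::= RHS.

Expr ::= Term

[Expr [Term [Factor ( [Expr [Expr [Term [Factor lit]]] / [Term [Factor lit]]] )] <> [Term [Factor lit] :: [Term [Factor lit] <> [Term [Factor lit]]]]]]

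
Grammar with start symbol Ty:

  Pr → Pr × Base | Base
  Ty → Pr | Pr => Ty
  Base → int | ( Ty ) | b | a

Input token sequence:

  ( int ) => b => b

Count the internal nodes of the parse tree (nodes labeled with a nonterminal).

[Ty [Pr [Base ( [Ty [Pr [Base int]]] )]] => [Ty [Pr [Base b]] => [Ty [Pr [Base b]]]]]

12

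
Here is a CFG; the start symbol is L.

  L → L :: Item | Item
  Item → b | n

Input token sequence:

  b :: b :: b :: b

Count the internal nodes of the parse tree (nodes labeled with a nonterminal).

8

[L [L [L [L [Item b]] :: [Item b]] :: [Item b]] :: [Item b]]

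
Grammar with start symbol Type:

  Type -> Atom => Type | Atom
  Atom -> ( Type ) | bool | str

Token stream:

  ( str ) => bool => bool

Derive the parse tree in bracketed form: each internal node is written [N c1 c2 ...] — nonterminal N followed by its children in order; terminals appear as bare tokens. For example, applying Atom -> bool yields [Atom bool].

[Type [Atom ( [Type [Atom str]] )] => [Type [Atom bool] => [Type [Atom bool]]]]

Type
Atom => Type
( Type ) => Type
( Atom ) => Type
( str ) => Type
( str ) => Atom => Type
( str ) => bool => Type
( str ) => bool => Atom
( str ) => bool => bool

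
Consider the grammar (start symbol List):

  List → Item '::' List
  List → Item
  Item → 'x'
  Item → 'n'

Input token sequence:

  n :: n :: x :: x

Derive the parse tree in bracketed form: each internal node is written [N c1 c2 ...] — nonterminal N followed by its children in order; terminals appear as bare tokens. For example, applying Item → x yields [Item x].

[List [Item n] :: [List [Item n] :: [List [Item x] :: [List [Item x]]]]]

List
Item :: List
n :: List
n :: Item :: List
n :: n :: List
n :: n :: Item :: List
n :: n :: x :: List
n :: n :: x :: Item
n :: n :: x :: x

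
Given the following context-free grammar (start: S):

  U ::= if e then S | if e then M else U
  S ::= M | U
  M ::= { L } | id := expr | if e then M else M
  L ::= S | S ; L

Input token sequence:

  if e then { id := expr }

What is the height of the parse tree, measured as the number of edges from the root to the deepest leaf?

7

[S [U if e then [S [M { [L [S [M id := expr]]] }]]]]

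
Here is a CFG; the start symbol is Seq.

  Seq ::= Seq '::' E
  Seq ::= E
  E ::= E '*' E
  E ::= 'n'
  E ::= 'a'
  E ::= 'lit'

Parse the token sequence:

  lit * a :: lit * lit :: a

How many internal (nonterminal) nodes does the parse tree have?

[Seq [Seq [Seq [E [E lit] * [E a]]] :: [E [E lit] * [E lit]]] :: [E a]]

10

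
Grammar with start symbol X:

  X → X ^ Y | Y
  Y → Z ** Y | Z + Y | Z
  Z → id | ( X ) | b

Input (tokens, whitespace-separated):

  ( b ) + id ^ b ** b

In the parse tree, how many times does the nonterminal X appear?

3

[X [X [Y [Z ( [X [Y [Z b]]] )] + [Y [Z id]]]] ^ [Y [Z b] ** [Y [Z b]]]]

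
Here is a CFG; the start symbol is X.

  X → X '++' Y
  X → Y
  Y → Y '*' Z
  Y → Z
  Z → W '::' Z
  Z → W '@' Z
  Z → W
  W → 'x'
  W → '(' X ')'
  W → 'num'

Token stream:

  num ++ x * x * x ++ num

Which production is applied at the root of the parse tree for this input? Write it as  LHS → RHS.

[X [X [X [Y [Z [W num]]]] ++ [Y [Y [Y [Z [W x]]] * [Z [W x]]] * [Z [W x]]]] ++ [Y [Z [W num]]]]

X → X '++' Y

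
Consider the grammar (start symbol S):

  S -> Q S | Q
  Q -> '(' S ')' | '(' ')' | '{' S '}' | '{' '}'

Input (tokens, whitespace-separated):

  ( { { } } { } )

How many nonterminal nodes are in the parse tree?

8

[S [Q ( [S [Q { [S [Q { }]] }] [S [Q { }]]] )]]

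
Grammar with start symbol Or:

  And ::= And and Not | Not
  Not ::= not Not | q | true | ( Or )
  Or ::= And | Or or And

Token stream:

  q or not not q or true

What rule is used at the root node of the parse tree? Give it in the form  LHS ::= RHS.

[Or [Or [Or [And [Not q]]] or [And [Not not [Not not [Not q]]]]] or [And [Not true]]]

Or ::= Or or And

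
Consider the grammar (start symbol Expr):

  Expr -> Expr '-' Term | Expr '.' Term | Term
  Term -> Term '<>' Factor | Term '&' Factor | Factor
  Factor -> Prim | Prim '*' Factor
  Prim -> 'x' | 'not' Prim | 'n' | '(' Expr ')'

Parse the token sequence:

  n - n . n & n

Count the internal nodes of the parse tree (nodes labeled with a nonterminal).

[Expr [Expr [Expr [Term [Factor [Prim n]]]] - [Term [Factor [Prim n]]]] . [Term [Term [Factor [Prim n]]] & [Factor [Prim n]]]]

15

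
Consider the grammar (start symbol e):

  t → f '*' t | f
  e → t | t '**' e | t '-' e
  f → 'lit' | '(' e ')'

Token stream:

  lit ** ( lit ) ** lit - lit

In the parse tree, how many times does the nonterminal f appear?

[e [t [f lit]] ** [e [t [f ( [e [t [f lit]]] )]] ** [e [t [f lit]] - [e [t [f lit]]]]]]

5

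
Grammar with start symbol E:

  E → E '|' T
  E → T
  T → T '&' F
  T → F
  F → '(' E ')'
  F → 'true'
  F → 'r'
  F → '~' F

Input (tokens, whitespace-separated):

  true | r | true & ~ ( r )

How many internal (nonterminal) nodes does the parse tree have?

15

[E [E [E [T [F true]]] | [T [F r]]] | [T [T [F true]] & [F ~ [F ( [E [T [F r]]] )]]]]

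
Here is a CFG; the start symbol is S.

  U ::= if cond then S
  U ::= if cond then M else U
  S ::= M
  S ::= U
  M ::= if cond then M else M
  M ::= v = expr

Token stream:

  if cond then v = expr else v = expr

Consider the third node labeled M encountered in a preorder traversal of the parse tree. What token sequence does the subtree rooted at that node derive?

v = expr

[S [M if cond then [M v = expr] else [M v = expr]]]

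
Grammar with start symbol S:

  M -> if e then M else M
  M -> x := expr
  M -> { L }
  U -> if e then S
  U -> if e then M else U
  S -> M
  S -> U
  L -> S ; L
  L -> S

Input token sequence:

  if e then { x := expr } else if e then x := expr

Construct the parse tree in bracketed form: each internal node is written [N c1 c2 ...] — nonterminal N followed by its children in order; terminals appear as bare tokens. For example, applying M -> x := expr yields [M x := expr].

S
U
if e then M else U
if e then { L } else U
if e then { S } else U
if e then { M } else U
if e then { x := expr } else U
if e then { x := expr } else if e then S
if e then { x := expr } else if e then M
if e then { x := expr } else if e then x := expr

[S [U if e then [M { [L [S [M x := expr]]] }] else [U if e then [S [M x := expr]]]]]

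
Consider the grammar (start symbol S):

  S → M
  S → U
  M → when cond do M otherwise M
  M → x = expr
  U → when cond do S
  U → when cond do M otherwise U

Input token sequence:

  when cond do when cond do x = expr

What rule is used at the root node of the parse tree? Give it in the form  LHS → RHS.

[S [U when cond do [S [U when cond do [S [M x = expr]]]]]]

S → U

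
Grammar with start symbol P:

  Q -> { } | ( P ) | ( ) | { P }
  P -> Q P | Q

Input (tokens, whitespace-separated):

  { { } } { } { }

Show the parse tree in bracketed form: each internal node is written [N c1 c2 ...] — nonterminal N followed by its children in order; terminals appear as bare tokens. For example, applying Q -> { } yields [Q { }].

[P [Q { [P [Q { }]] }] [P [Q { }] [P [Q { }]]]]

P
Q P
{ P } P
{ Q } P
{ { } } P
{ { } } Q P
{ { } } { } P
{ { } } { } Q
{ { } } { } { }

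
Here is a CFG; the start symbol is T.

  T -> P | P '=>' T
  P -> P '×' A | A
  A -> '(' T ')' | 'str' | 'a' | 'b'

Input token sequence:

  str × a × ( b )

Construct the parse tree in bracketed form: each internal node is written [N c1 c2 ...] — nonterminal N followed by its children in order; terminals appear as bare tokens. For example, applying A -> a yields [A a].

[T [P [P [P [A str]] × [A a]] × [A ( [T [P [A b]]] )]]]

T
P
P × A
P × A × A
A × A × A
str × A × A
str × a × A
str × a × ( T )
str × a × ( P )
str × a × ( A )
str × a × ( b )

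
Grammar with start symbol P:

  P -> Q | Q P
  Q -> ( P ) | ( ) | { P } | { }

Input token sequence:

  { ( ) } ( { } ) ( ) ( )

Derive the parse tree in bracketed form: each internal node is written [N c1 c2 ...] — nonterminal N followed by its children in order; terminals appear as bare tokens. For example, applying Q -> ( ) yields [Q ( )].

P
Q P
{ P } P
{ Q } P
{ ( ) } P
{ ( ) } Q P
{ ( ) } ( P ) P
{ ( ) } ( Q ) P
{ ( ) } ( { } ) P
{ ( ) } ( { } ) Q P
{ ( ) } ( { } ) ( ) P
{ ( ) } ( { } ) ( ) Q
{ ( ) } ( { } ) ( ) ( )

[P [Q { [P [Q ( )]] }] [P [Q ( [P [Q { }]] )] [P [Q ( )] [P [Q ( )]]]]]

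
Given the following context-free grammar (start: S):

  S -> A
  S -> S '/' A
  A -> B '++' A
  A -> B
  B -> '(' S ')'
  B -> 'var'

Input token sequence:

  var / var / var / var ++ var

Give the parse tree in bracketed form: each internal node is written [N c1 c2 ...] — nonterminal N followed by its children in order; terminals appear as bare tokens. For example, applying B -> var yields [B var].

[S [S [S [S [A [B var]]] / [A [B var]]] / [A [B var]]] / [A [B var] ++ [A [B var]]]]

S
S / A
S / A / A
S / A / A / A
A / A / A / A
B / A / A / A
var / A / A / A
var / B / A / A
var / var / A / A
var / var / B / A
var / var / var / A
var / var / var / B ++ A
var / var / var / var ++ A
var / var / var / var ++ B
var / var / var / var ++ var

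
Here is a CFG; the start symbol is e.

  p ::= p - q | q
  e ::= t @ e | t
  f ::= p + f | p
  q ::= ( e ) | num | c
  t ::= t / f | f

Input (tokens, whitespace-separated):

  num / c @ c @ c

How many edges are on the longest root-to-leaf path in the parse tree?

7

[e [t [t [f [p [q num]]]] / [f [p [q c]]]] @ [e [t [f [p [q c]]]] @ [e [t [f [p [q c]]]]]]]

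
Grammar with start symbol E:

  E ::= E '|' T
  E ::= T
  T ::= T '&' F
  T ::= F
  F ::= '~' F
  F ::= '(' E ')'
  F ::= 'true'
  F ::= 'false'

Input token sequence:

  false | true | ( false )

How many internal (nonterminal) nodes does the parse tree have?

[E [E [E [T [F false]]] | [T [F true]]] | [T [F ( [E [T [F false]]] )]]]

12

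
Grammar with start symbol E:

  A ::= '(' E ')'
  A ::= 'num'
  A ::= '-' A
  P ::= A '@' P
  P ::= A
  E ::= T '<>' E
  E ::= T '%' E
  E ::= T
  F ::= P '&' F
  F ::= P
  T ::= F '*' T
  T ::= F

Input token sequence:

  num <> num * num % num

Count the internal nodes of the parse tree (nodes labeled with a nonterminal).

19

[E [T [F [P [A num]]]] <> [E [T [F [P [A num]]] * [T [F [P [A num]]]]] % [E [T [F [P [A num]]]]]]]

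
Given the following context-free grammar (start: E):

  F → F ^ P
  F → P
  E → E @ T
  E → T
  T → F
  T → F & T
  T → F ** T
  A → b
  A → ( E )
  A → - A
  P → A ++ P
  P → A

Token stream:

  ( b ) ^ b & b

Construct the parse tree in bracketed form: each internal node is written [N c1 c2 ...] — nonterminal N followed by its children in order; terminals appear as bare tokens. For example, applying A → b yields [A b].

[E [T [F [F [P [A ( [E [T [F [P [A b]]]]] )]]] ^ [P [A b]]] & [T [F [P [A b]]]]]]

E
T
F & T
F ^ P & T
P ^ P & T
A ^ P & T
( E ) ^ P & T
( T ) ^ P & T
( F ) ^ P & T
( P ) ^ P & T
( A ) ^ P & T
( b ) ^ P & T
( b ) ^ A & T
( b ) ^ b & T
( b ) ^ b & F
( b ) ^ b & P
( b ) ^ b & A
( b ) ^ b & b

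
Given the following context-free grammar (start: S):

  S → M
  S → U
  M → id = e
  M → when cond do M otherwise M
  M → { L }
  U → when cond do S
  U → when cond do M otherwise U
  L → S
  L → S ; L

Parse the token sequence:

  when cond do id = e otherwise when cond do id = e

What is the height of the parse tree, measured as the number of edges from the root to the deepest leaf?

5

[S [U when cond do [M id = e] otherwise [U when cond do [S [M id = e]]]]]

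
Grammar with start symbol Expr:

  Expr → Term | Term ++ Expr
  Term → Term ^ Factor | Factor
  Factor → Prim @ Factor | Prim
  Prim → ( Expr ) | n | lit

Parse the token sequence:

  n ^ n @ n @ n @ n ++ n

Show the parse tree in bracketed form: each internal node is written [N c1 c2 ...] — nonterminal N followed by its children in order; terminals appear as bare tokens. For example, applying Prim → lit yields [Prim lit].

Expr
Term ++ Expr
Term ^ Factor ++ Expr
Factor ^ Factor ++ Expr
Prim ^ Factor ++ Expr
n ^ Factor ++ Expr
n ^ Prim @ Factor ++ Expr
n ^ n @ Factor ++ Expr
n ^ n @ Prim @ Factor ++ Expr
n ^ n @ n @ Factor ++ Expr
n ^ n @ n @ Prim @ Factor ++ Expr
n ^ n @ n @ n @ Factor ++ Expr
n ^ n @ n @ n @ Prim ++ Expr
n ^ n @ n @ n @ n ++ Expr
n ^ n @ n @ n @ n ++ Term
n ^ n @ n @ n @ n ++ Factor
n ^ n @ n @ n @ n ++ Prim
n ^ n @ n @ n @ n ++ n

[Expr [Term [Term [Factor [Prim n]]] ^ [Factor [Prim n] @ [Factor [Prim n] @ [Factor [Prim n] @ [Factor [Prim n]]]]]] ++ [Expr [Term [Factor [Prim n]]]]]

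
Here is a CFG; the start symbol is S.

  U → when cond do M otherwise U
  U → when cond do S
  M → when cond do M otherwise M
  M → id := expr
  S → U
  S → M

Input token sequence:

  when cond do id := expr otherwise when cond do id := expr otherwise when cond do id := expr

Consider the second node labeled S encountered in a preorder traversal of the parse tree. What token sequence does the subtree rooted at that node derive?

[S [U when cond do [M id := expr] otherwise [U when cond do [M id := expr] otherwise [U when cond do [S [M id := expr]]]]]]

id := expr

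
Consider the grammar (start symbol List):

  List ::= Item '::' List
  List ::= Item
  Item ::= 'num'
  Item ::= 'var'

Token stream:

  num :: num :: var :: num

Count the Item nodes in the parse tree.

4

[List [Item num] :: [List [Item num] :: [List [Item var] :: [List [Item num]]]]]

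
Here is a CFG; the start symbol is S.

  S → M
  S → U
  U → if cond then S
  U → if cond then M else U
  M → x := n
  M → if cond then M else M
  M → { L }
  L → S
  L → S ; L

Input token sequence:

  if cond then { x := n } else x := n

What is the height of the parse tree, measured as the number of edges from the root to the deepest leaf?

[S [M if cond then [M { [L [S [M x := n]]] }] else [M x := n]]]

6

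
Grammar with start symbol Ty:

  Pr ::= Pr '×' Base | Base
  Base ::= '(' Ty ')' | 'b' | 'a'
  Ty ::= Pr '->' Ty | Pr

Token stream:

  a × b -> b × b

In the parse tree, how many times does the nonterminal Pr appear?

[Ty [Pr [Pr [Base a]] × [Base b]] -> [Ty [Pr [Pr [Base b]] × [Base b]]]]

4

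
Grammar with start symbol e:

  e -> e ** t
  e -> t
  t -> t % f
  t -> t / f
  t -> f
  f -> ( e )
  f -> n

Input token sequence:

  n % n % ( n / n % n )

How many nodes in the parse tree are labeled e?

2

[e [t [t [t [f n]] % [f n]] % [f ( [e [t [t [t [f n]] / [f n]] % [f n]]] )]]]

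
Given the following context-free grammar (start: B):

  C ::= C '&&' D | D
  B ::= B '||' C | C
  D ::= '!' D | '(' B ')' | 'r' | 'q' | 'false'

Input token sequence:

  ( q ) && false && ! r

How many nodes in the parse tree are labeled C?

[B [C [C [C [D ( [B [C [D q]]] )]] && [D false]] && [D ! [D r]]]]

4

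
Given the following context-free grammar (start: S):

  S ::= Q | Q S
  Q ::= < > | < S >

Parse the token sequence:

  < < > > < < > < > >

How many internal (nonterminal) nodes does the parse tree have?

[S [Q < [S [Q < >]] >] [S [Q < [S [Q < >] [S [Q < >]]] >]]]

10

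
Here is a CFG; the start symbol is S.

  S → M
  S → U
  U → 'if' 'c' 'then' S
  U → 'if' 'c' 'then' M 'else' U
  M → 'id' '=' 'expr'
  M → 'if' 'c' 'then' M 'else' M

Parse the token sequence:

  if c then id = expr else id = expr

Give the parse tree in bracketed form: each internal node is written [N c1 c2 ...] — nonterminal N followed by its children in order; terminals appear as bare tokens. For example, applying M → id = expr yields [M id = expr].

S
M
if c then M else M
if c then id = expr else M
if c then id = expr else id = expr

[S [M if c then [M id = expr] else [M id = expr]]]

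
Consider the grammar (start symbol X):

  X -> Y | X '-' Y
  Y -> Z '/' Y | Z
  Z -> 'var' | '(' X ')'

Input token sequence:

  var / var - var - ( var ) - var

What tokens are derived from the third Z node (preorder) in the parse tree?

var

[X [X [X [X [Y [Z var] / [Y [Z var]]]] - [Y [Z var]]] - [Y [Z ( [X [Y [Z var]]] )]]] - [Y [Z var]]]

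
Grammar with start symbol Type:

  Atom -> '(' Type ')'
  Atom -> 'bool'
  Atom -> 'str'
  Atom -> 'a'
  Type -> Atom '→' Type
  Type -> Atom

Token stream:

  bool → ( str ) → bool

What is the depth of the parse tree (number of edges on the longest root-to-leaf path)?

5

[Type [Atom bool] → [Type [Atom ( [Type [Atom str]] )] → [Type [Atom bool]]]]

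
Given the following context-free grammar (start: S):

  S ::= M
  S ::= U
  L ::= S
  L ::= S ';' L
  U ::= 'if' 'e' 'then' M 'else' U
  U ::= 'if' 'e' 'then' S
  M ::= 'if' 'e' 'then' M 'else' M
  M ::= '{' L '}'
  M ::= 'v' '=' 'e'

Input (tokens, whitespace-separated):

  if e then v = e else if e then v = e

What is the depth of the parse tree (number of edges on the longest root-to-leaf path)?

[S [U if e then [M v = e] else [U if e then [S [M v = e]]]]]

5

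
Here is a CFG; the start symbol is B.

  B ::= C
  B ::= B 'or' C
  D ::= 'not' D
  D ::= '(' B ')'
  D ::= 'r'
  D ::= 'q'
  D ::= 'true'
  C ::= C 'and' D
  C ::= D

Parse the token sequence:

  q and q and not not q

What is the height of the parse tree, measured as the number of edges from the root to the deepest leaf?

5

[B [C [C [C [D q]] and [D q]] and [D not [D not [D q]]]]]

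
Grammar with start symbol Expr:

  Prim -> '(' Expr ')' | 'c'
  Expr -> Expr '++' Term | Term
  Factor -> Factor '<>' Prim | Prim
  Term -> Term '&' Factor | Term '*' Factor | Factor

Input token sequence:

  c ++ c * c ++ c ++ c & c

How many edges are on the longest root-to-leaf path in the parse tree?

[Expr [Expr [Expr [Expr [Term [Factor [Prim c]]]] ++ [Term [Term [Factor [Prim c]]] * [Factor [Prim c]]]] ++ [Term [Factor [Prim c]]]] ++ [Term [Term [Factor [Prim c]]] & [Factor [Prim c]]]]

7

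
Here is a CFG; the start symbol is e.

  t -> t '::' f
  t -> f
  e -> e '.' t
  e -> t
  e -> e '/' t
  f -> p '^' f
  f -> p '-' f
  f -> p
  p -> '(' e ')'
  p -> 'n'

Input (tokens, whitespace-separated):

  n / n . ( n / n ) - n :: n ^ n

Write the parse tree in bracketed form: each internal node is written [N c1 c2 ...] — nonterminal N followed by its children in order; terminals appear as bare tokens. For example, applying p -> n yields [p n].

[e [e [e [t [f [p n]]]] / [t [f [p n]]]] . [t [t [f [p ( [e [e [t [f [p n]]]] / [t [f [p n]]]] )] - [f [p n]]]] :: [f [p n] ^ [f [p n]]]]]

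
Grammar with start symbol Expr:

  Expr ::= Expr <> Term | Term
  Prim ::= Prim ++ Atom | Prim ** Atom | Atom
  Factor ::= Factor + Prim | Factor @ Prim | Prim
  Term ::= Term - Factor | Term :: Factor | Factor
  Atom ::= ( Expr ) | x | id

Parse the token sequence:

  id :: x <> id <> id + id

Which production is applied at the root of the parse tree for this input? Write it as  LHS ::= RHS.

Expr ::= Expr <> Term

[Expr [Expr [Expr [Term [Term [Factor [Prim [Atom id]]]] :: [Factor [Prim [Atom x]]]]] <> [Term [Factor [Prim [Atom id]]]]] <> [Term [Factor [Factor [Prim [Atom id]]] + [Prim [Atom id]]]]]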